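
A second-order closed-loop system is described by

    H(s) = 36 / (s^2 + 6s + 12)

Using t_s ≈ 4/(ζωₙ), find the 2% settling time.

t_s ≈ 1.333 s

Comparing s^2 + 6s + 12 to s^2 + 2ζωₙs + ωₙ²: ωₙ = √12 ≈ 3.464 rad/s and ζ = 6/(2·√12) ≈ 0.8660.
ζωₙ = 6/2 = 3, so t_s ≈ 4/(ζωₙ) = 4/3 ≈ 1.333 s.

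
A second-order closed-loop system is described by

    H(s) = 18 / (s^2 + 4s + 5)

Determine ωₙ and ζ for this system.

ωₙ ≈ 2.236 rad/s, ζ ≈ 0.8944

Compare the denominator to the standard form s^2 + 2ζωₙs + ωₙ².
ωₙ² = 5, so ωₙ = √5 ≈ 2.236 rad/s.
2ζωₙ = 4, so ζ = 4/(2·√5) ≈ 0.8944.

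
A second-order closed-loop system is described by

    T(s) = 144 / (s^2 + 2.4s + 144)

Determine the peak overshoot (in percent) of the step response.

%OS ≈ 72.9%

Comparing s^2 + 2.4s + 144 to s^2 + 2ζωₙs + ωₙ²: ωₙ = 12 rad/s and ζ = 2.4/(2·12) = 0.1.
%OS = 100·exp(−πζ/√(1−ζ²)) = 100·exp(−π·0.1/√(1−0.1²)) ≈ 72.9%.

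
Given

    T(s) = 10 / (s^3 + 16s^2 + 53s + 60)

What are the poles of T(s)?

The poles are the roots of the denominator s^3 + 16s^2 + 53s + 60 = 0.
Trying s = -12: the polynomial evaluates to 0, so (s + 12) is a factor.
Dividing out leaves s^2 + 4s + 5 = 0.
The quadratic formula then gives s = -2 ± 1j.

s = -2 ± j, -12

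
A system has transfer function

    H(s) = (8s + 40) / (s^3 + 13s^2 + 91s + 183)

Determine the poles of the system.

The poles are the roots of the denominator s^3 + 13s^2 + 91s + 183 = 0.
Trying s = -3: the polynomial evaluates to 0, so (s + 3) is a factor.
Dividing out leaves s^2 + 10s + 61 = 0.
The quadratic formula then gives s = -5 ± 6j.

s = -3, -5 ± 6j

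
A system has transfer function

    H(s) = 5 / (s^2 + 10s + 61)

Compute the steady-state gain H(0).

H(0) = 5/61 ≈ 0.08197

At s = 0 each factor (s + a) contributes a and each (s^2 + bs + c) contributes c.
H(0) = 5·1 / ((61)) = 5/61 = 5/61.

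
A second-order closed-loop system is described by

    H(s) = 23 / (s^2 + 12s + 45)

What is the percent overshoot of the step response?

Comparing s^2 + 12s + 45 to s^2 + 2ζωₙs + ωₙ²: ωₙ = √45 ≈ 6.708 rad/s and ζ = 12/(2·√45) ≈ 0.8944.
%OS = 100·exp(−πζ/√(1−ζ²)) = 100·exp(−π·0.8944/√(1−0.8944²)) ≈ 0.187%.

%OS ≈ 0.187%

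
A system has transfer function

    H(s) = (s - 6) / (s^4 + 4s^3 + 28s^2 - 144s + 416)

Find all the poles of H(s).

The poles are the roots of the denominator s^4 + 4s^3 + 28s^2 - 144s + 416 = 0.
No real roots exist; factor into two real quadratics: (s^2 - 4s + 8)(s^2 + 8s + 52) = 0.
Each quadratic gives a conjugate pair via the quadratic formula.

s = 2 + 2j, 2 - 2j, -4 + 6j, -4 - 6j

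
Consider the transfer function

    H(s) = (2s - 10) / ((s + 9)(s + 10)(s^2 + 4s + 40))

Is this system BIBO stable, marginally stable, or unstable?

The poles can be read from the denominator factors: s = -9, -10, -2 ± 6j.
Since all poles lie strictly in the left half-plane, the system is stable.

stable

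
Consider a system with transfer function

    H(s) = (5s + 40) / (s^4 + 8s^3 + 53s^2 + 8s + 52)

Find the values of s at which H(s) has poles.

The poles are the roots of the denominator s^4 + 8s^3 + 53s^2 + 8s + 52 = 0.
No real roots exist; factor into two real quadratics: (s^2 + 1)(s^2 + 8s + 52) = 0.
Each quadratic gives a conjugate pair via the quadratic formula.

s = j, -j, -4 + 6j, -4 - 6j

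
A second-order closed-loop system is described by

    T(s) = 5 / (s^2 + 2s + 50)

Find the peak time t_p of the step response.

t_p ≈ 0.4488 s

Comparing s^2 + 2s + 50 to s^2 + 2ζωₙs + ωₙ²: ωₙ = √50 ≈ 7.071 rad/s and ζ = 2/(2·√50) ≈ 0.1414.
ζωₙ = 2/2 = 1, so ω_d = ωₙ√(1−ζ²) = √(ωₙ² − (ζωₙ)²) = √(50 − 1²) = √49 = 7 rad/s.
t_p = π/ω_d = π/7 ≈ 0.4488 s.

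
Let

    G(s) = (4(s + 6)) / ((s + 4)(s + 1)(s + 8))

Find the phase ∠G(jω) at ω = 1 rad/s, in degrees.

∠G(j1) ≈ -56.70°

At s = j1: numerator = 24 + j4, denominator = 19 + j43.
∠G = ∠num − ∠den = 9.4623° − (66.161°) = -56.70°.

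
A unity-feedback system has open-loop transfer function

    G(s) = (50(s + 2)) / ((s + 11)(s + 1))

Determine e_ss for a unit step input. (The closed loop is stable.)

G(s) has no poles at the origin.
This is a Type 0 system. Kp = lim_{s→0} G(s) = 100/11.
e_ss = 1/(1 + Kp) = 1/(1 + 100/11) = 11/111 ≈ 0.09910.

e_ss = 0.09910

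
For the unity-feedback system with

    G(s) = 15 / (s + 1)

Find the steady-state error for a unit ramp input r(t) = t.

G(s) has no poles at the origin.
This is a Type 0 system; Kv = lim_{s→0} s·G(s) = 0, so the steady-state error for a ramp input is infinite.

e_ss = ∞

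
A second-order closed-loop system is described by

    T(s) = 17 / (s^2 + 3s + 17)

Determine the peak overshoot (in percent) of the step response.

Comparing s^2 + 3s + 17 to s^2 + 2ζωₙs + ωₙ²: ωₙ = √17 ≈ 4.123 rad/s and ζ = 3/(2·√17) ≈ 0.3638.
%OS = 100·exp(−πζ/√(1−ζ²)) = 100·exp(−π·0.3638/√(1−0.3638²)) ≈ 29.3%.

%OS ≈ 29.3%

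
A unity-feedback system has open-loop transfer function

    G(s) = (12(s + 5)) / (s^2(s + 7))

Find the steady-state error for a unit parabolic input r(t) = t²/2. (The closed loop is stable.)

G(s) has 2 poles at the origin.
This is a Type 2 system. Ka = lim_{s→0} s^2·G(s) = 60/7.
e_ss = 1/Ka = 1/(60/7) = 7/60 ≈ 0.1167.

e_ss = 0.1167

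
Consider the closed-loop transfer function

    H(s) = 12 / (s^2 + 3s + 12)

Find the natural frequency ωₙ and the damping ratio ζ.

Compare the denominator to the standard form s^2 + 2ζωₙs + ωₙ².
ωₙ² = 12, so ωₙ = √12 ≈ 3.464 rad/s.
2ζωₙ = 3, so ζ = 3/(2·√12) ≈ 0.4330.

ωₙ ≈ 3.464 rad/s, ζ ≈ 0.4330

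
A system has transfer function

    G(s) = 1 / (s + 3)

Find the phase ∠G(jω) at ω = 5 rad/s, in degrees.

At s = j5: numerator = 1, denominator = 3 + j5.
∠G = ∠num − ∠den = 0° − (59.036°) = -59.04°.

∠G(j5) ≈ -59.04°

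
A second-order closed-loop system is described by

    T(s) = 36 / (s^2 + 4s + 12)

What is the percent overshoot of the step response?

%OS ≈ 10.8%

Comparing s^2 + 4s + 12 to s^2 + 2ζωₙs + ωₙ²: ωₙ = √12 ≈ 3.464 rad/s and ζ = 4/(2·√12) ≈ 0.5774.
%OS = 100·exp(−πζ/√(1−ζ²)) = 100·exp(−π·0.5774/√(1−0.5774²)) ≈ 10.8%.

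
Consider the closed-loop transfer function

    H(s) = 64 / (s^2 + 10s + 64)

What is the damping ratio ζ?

Compare the denominator to the standard form s^2 + 2ζωₙs + ωₙ².
ωₙ² = 64, so ωₙ = 8 rad/s.
2ζωₙ = 10, so ζ = 10/(2·8) = 0.625.

ζ = 0.625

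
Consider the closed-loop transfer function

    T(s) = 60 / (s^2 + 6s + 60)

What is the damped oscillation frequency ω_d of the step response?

ω_d ≈ 7.141 rad/s

Comparing s^2 + 6s + 60 to s^2 + 2ζωₙs + ωₙ²: ωₙ = √60 ≈ 7.746 rad/s and ζ = 6/(2·√60) ≈ 0.3873.
ζωₙ = 6/2 = 3, so ω_d = ωₙ√(1−ζ²) = √(ωₙ² − (ζωₙ)²) = √(60 − 3²) = √51 ≈ 7.141 rad/s.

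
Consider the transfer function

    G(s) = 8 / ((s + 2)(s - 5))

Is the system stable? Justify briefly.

unstable

The poles can be read from the denominator factors: s = -2, 5.
Since the pole(s) at s = 5 lie in the right half-plane, the system is unstable.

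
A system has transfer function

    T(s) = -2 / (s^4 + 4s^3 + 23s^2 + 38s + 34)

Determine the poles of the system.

s = -1 + 4j, -1 - 4j, -1 + j, -1 - j

The poles are the roots of the denominator s^4 + 4s^3 + 23s^2 + 38s + 34 = 0.
No real roots exist; factor into two real quadratics: (s^2 + 2s + 17)(s^2 + 2s + 2) = 0.
Each quadratic gives a conjugate pair via the quadratic formula.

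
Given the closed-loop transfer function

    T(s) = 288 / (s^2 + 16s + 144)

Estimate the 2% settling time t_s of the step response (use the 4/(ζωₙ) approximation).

t_s ≈ 0.5000 s

Comparing s^2 + 16s + 144 to s^2 + 2ζωₙs + ωₙ²: ωₙ = 12 rad/s and ζ = 16/(2·12) ≈ 0.6667.
ζωₙ = 16/2 = 8, so t_s ≈ 4/(ζωₙ) = 4/8 = 0.5000 s.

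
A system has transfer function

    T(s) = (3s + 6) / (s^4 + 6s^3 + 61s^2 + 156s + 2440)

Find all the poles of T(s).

The poles are the roots of the denominator s^4 + 6s^3 + 61s^2 + 156s + 2440 = 0.
No real roots exist; factor into two real quadratics: (s^2 - 4s + 40)(s^2 + 10s + 61) = 0.
Each quadratic gives a conjugate pair via the quadratic formula.

s = 2 + 6j, 2 - 6j, -5 + 6j, -5 - 6j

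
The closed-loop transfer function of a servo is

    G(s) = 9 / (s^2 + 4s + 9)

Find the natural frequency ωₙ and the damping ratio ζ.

ωₙ = 3 rad/s, ζ ≈ 0.6667

Compare the denominator to the standard form s^2 + 2ζωₙs + ωₙ².
ωₙ² = 9, so ωₙ = 3 rad/s.
2ζωₙ = 4, so ζ = 4/(2·3) ≈ 0.6667.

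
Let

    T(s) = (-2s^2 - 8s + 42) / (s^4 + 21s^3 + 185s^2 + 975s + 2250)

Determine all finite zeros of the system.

Set the numerator to zero: -2s^2 - 8s + 42 = 0, i.e. -2·(s^2 + 4s - 21) = 0.
Factoring: (s - 3)(s + 7) = 0.

s = 3, -7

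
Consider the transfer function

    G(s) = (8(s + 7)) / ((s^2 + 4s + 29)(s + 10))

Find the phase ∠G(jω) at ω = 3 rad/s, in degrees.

∠G(j3) ≈ -24.46°

At s = j3: numerator = 56 + j24, denominator = 164 + j180.
∠G = ∠num − ∠den = 23.199° − (47.663°) = -24.46°.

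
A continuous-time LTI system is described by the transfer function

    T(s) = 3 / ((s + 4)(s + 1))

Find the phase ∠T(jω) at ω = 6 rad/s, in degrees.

At s = j6: numerator = 3, denominator = -32 + j30.
∠T = ∠num − ∠den = 0° − (136.85°) = -136.8°.

∠T(j6) ≈ -136.8°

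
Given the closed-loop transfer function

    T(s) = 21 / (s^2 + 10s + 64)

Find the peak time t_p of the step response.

t_p ≈ 0.5031 s

Comparing s^2 + 10s + 64 to s^2 + 2ζωₙs + ωₙ²: ωₙ = 8 rad/s and ζ = 10/(2·8) = 0.625.
ζωₙ = 10/2 = 5, so ω_d = ωₙ√(1−ζ²) = √(ωₙ² − (ζωₙ)²) = √(64 − 5²) = √39 ≈ 6.245 rad/s.
t_p = π/ω_d = π/6.245 ≈ 0.5031 s.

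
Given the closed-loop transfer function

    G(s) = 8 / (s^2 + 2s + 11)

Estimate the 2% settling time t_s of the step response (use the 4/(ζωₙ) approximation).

Comparing s^2 + 2s + 11 to s^2 + 2ζωₙs + ωₙ²: ωₙ = √11 ≈ 3.317 rad/s and ζ = 2/(2·√11) ≈ 0.3015.
ζωₙ = 2/2 = 1, so t_s ≈ 4/(ζωₙ) = 4/1 = 4 s.

t_s ≈ 4 s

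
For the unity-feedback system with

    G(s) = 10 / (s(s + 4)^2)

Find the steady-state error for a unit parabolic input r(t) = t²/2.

e_ss = ∞

G(s) has one pole at the origin.
This is a Type 1 system; Ka = lim_{s→0} s^2·G(s) = 0, so the steady-state error for a parabola input is infinite.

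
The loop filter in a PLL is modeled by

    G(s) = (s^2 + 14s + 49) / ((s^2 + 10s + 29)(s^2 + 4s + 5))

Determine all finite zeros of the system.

Set the numerator to zero: s^2 + 14s + 49 = 0.
Factoring: (s + 7)^2 = 0.

s = -7, -7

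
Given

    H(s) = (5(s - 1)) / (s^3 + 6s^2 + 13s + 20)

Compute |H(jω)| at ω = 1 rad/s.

|H(j1)| ≈ 0.3835

Substitute s = j1: numerator = -5 + j5, denominator = 14 + j12.
|H(j1)| = |-5 + j5| / |14 + j12| = 7.0711 / 18.439 ≈ 0.3835.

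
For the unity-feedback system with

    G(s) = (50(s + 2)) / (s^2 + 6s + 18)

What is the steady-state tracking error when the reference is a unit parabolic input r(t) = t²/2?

G(s) has no poles at the origin.
This is a Type 0 system; Ka = lim_{s→0} s^2·G(s) = 0, so the steady-state error for a parabola input is infinite.

e_ss = ∞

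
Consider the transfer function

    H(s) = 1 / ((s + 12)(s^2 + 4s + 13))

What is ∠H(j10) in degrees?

∠H(j10) ≈ 164.9°

At s = j10: numerator = 1, denominator = -1444 - j390.
∠H = ∠num − ∠den = 0° − (-164.89°) = 164.9°.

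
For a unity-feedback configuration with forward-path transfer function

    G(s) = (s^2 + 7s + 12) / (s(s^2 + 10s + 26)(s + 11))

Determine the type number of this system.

Type 1

The denominator has 1 factor of s at the origin (free integrator), so this is a Type 1 system.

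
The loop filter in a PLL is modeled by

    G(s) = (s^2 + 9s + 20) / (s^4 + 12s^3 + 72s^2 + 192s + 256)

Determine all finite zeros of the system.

s = -5, -4

Set the numerator to zero: s^2 + 9s + 20 = 0.
Factoring: (s + 5)(s + 4) = 0.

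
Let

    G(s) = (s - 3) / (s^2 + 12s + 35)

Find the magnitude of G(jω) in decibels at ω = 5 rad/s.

Substitute s = j5: numerator = -3 + j5, denominator = 10 + j60.
|G(j5)| = |-3 + j5| / |10 + j60| = 5.8310 / 60.828 ≈ 0.09586.
In decibels: 20·log₁₀(0.09586) ≈ -20.4 dB.

|G(j5)|_dB ≈ -20.4 dB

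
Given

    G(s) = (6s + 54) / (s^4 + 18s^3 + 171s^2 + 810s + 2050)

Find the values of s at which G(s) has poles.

s = -4 + 5j, -4 - 5j, -5 + 5j, -5 - 5j

The poles are the roots of the denominator s^4 + 18s^3 + 171s^2 + 810s + 2050 = 0.
No real roots exist; factor into two real quadratics: (s^2 + 8s + 41)(s^2 + 10s + 50) = 0.
Each quadratic gives a conjugate pair via the quadratic formula.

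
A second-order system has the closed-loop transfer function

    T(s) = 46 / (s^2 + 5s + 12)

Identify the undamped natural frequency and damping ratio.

ωₙ ≈ 3.464 rad/s, ζ ≈ 0.7217

Compare the denominator to the standard form s^2 + 2ζωₙs + ωₙ².
ωₙ² = 12, so ωₙ = √12 ≈ 3.464 rad/s.
2ζωₙ = 5, so ζ = 5/(2·√12) ≈ 0.7217.
With ζ = 0.7217 the response is underdamped.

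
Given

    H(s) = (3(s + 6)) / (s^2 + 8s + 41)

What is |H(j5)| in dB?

Substitute s = j5: numerator = 18 + j15, denominator = 16 + j40.
|H(j5)| = |18 + j15| / |16 + j40| = 23.431 / 43.081 ≈ 0.5439.
In decibels: 20·log₁₀(0.5439) ≈ -5.29 dB.

|H(j5)|_dB ≈ -5.29 dB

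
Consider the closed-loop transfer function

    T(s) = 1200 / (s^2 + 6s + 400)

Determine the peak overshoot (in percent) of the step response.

Comparing s^2 + 6s + 400 to s^2 + 2ζωₙs + ωₙ²: ωₙ = 20 rad/s and ζ = 6/(2·20) = 0.15.
%OS = 100·exp(−πζ/√(1−ζ²)) = 100·exp(−π·0.15/√(1−0.15²)) ≈ 62.1%.

%OS ≈ 62.1%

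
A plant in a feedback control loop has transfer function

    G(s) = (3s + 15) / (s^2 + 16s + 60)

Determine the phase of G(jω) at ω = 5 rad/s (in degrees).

∠G(j5) ≈ -21.37°

At s = j5: numerator = 15 + j15, denominator = 35 + j80.
∠G = ∠num − ∠den = 45° − (66.371°) = -21.37°.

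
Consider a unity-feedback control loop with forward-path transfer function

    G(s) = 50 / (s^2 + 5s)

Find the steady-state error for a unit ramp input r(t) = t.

e_ss = 0.1000

G(s) has one pole at the origin.
This is a Type 1 system. Kv = lim_{s→0} s·G(s) = 50/5 = 10.
e_ss = 1/Kv = 1/(10) = 1/10 ≈ 0.1000.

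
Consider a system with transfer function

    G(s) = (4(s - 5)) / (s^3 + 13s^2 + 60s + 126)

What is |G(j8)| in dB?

|G(j8)|_dB ≈ -25.4 dB

Substitute s = j8: numerator = -20 + j32, denominator = -706 - j32.
|G(j8)| = |-20 + j32| / |-706 - j32| = 37.736 / 706.72 ≈ 0.05340.
In decibels: 20·log₁₀(0.05340) ≈ -25.4 dB.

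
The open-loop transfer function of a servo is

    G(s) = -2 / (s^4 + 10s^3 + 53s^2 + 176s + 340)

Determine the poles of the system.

The poles are the roots of the denominator s^4 + 10s^3 + 53s^2 + 176s + 340 = 0.
No real roots exist; factor into two real quadratics: (s^2 + 8s + 20)(s^2 + 2s + 17) = 0.
Each quadratic gives a conjugate pair via the quadratic formula.

s = -4 + 2j, -4 - 2j, -1 + 4j, -1 - 4j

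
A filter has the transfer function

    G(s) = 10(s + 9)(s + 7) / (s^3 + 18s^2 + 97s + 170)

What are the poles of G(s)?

s = -4 ± j, -10

The poles are the roots of the denominator s^3 + 18s^2 + 97s + 170 = 0.
Trying s = -10: the polynomial evaluates to 0, so (s + 10) is a factor.
Dividing out leaves s^2 + 8s + 17 = 0.
The quadratic formula then gives s = -4 ± 1j.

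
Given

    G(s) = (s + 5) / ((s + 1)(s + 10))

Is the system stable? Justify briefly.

stable

The poles can be read from the denominator factors: s = -1, -10.
Since all poles lie strictly in the left half-plane, the system is stable.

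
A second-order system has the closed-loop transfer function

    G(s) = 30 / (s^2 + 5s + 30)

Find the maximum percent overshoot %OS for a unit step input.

Comparing s^2 + 5s + 30 to s^2 + 2ζωₙs + ωₙ²: ωₙ = √30 ≈ 5.477 rad/s and ζ = 5/(2·√30) ≈ 0.4564.
%OS = 100·exp(−πζ/√(1−ζ²)) = 100·exp(−π·0.4564/√(1−0.4564²)) ≈ 20.0%.

%OS ≈ 20.0%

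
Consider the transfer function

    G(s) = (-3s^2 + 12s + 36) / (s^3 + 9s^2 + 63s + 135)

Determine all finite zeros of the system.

s = -2, 6

Set the numerator to zero: -3s^2 + 12s + 36 = 0, i.e. -3·(s^2 - 4s - 12) = 0.
Factoring: (s + 2)(s - 6) = 0.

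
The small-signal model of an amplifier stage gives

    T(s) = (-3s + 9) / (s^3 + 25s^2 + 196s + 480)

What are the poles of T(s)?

s = -5, -12, -8

The poles are the roots of the denominator s^3 + 25s^2 + 196s + 480 = 0.
Trying s = -5: the polynomial evaluates to 0, so (s + 5) is a factor.
Dividing out leaves s^2 + 20s + 96 = 0.
Factoring the quadratic: (s + 12)(s + 8) = 0.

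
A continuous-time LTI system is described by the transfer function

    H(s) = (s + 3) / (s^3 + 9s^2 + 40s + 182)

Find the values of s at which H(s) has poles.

The poles are the roots of the denominator s^3 + 9s^2 + 40s + 182 = 0.
Trying s = -7: the polynomial evaluates to 0, so (s + 7) is a factor.
Dividing out leaves s^2 + 2s + 26 = 0.
The quadratic formula then gives s = -1 ± 5j.

s = -1 ± 5j, -7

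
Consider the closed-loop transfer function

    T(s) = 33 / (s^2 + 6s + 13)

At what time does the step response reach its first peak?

Comparing s^2 + 6s + 13 to s^2 + 2ζωₙs + ωₙ²: ωₙ = √13 ≈ 3.606 rad/s and ζ = 6/(2·√13) ≈ 0.8321.
ζωₙ = 6/2 = 3, so ω_d = ωₙ√(1−ζ²) = √(ωₙ² − (ζωₙ)²) = √(13 − 3²) = √4 = 2 rad/s.
t_p = π/ω_d = π/2 ≈ 1.571 s.

t_p ≈ 1.571 s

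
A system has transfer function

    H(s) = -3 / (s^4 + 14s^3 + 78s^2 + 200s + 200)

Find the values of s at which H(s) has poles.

s = -3 + j, -3 - j, -4 + 2j, -4 - 2j

The poles are the roots of the denominator s^4 + 14s^3 + 78s^2 + 200s + 200 = 0.
No real roots exist; factor into two real quadratics: (s^2 + 6s + 10)(s^2 + 8s + 20) = 0.
Each quadratic gives a conjugate pair via the quadratic formula.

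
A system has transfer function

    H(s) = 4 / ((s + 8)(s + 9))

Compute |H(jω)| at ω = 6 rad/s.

Substitute s = j6: numerator = 4, denominator = 36 + j102.
|H(j6)| = |4| / |36 + j102| = 4 / 108.17 ≈ 0.03698.

|H(j6)| ≈ 0.03698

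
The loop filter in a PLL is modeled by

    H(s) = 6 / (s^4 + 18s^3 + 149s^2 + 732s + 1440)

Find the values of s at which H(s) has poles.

The poles are the roots of the denominator s^4 + 18s^3 + 149s^2 + 732s + 1440 = 0.
Trying s = -8: the polynomial evaluates to 0, so (s + 8) is a factor.
Dividing out leaves s^3 + 10s^2 + 69s + 180 = 0.
This factors further as (s^2 + 6s + 45)(s + 4) = 0.

s = -3 ± 6j, -8, -4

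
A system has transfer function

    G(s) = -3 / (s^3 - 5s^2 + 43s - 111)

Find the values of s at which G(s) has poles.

The poles are the roots of the denominator s^3 - 5s^2 + 43s - 111 = 0.
Trying s = 3: the polynomial evaluates to 0, so (s - 3) is a factor.
Dividing out leaves s^2 - 2s + 37 = 0.
The quadratic formula then gives s = 1 ± 6j.

s = 1 ± 6j, 3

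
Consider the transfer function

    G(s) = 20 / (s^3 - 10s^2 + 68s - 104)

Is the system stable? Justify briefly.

unstable

The denominator s^3 - 10s^2 + 68s - 104 factors as (s^2 - 8s + 52)(s - 2), giving poles at s = 4 + 6j, 4 - 6j, 2.
Since the pole(s) at s = 4 ± 6j, 2 lie in the right half-plane, the system is unstable.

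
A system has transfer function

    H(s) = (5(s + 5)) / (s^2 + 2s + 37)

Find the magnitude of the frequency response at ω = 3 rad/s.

Substitute s = j3: numerator = 25 + j15, denominator = 28 + j6.
|H(j3)| = |25 + j15| / |28 + j6| = 29.155 / 28.636 ≈ 1.018.

|H(j3)| ≈ 1.018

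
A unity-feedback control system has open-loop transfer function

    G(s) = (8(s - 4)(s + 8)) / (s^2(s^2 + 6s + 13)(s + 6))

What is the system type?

The denominator has 2 factors of s at the origin (free integrators), so this is a Type 2 system.

Type 2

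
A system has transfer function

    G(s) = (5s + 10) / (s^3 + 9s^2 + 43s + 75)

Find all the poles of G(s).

The poles are the roots of the denominator s^3 + 9s^2 + 43s + 75 = 0.
Trying s = -3: the polynomial evaluates to 0, so (s + 3) is a factor.
Dividing out leaves s^2 + 6s + 25 = 0.
The quadratic formula then gives s = -3 ± 4j.

s = -3 ± 4j, -3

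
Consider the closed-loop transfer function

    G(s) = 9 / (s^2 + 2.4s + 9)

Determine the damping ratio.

ζ = 0.4

Compare the denominator to the standard form s^2 + 2ζωₙs + ωₙ².
ωₙ² = 9, so ωₙ = 3 rad/s.
2ζωₙ = 2.4, so ζ = 2.4/(2·3) = 0.4.
With ζ = 0.4 the response is underdamped.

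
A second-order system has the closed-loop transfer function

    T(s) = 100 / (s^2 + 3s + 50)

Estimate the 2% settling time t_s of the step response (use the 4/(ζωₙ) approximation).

Comparing s^2 + 3s + 50 to s^2 + 2ζωₙs + ωₙ²: ωₙ = √50 ≈ 7.071 rad/s and ζ = 3/(2·√50) ≈ 0.2121.
ζωₙ = 3/2 = 1.5, so t_s ≈ 4/(ζωₙ) = 4/1.5 ≈ 2.667 s.

t_s ≈ 2.667 s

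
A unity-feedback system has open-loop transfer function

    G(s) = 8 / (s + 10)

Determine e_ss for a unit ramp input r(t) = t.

G(s) has no poles at the origin.
This is a Type 0 system; Kv = lim_{s→0} s·G(s) = 0, so the steady-state error for a ramp input is infinite.

e_ss = ∞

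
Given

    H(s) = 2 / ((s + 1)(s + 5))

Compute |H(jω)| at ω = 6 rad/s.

|H(j6)| ≈ 0.04210

Substitute s = j6: numerator = 2, denominator = -31 + j36.
|H(j6)| = |2| / |-31 + j36| = 2 / 47.508 ≈ 0.04210.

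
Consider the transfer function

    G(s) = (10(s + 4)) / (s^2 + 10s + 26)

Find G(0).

At s = 0 each factor (s + a) contributes a and each (s^2 + bs + c) contributes c.
G(0) = 10·(4) / ((26)) = 40/26 = 20/13.

G(0) = 20/13 ≈ 1.538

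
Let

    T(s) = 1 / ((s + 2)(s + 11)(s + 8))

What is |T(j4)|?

Substitute s = j4: numerator = 1, denominator = -160 + j440.
|T(j4)| = |1| / |-160 + j440| = 1 / 468.19 ≈ 0.002136.

|T(j4)| ≈ 0.002136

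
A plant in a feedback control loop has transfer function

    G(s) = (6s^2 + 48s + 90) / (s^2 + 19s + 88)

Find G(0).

Set s = 0: G(0) = (90) / (88) = 45/44.

G(0) = 45/44 ≈ 1.023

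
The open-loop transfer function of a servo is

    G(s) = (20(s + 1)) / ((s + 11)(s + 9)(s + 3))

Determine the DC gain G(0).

At s = 0 each factor (s + a) contributes a and each (s^2 + bs + c) contributes c.
G(0) = 20·(1) / ((11) · (9) · (3)) = 20/297 = 20/297.

G(0) = 20/297 ≈ 0.06734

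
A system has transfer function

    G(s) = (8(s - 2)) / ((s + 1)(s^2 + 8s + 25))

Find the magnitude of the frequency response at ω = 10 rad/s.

Substitute s = j10: numerator = -16 + j80, denominator = -875 - j670.
|G(j10)| = |-16 + j80| / |-875 - j670| = 81.584 / 1102.1 ≈ 0.07403.

|G(j10)| ≈ 0.07403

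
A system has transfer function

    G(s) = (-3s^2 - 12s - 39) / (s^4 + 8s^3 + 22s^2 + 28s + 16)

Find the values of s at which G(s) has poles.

The poles are the roots of the denominator s^4 + 8s^3 + 22s^2 + 28s + 16 = 0.
Trying s = -2: the polynomial evaluates to 0, so (s + 2) is a factor.
Dividing out leaves s^3 + 6s^2 + 10s + 8 = 0.
This factors further as (s^2 + 2s + 2)(s + 4) = 0.

s = -1 ± j, -2, -4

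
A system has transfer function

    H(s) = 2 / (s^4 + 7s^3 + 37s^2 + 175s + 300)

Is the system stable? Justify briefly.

The denominator s^4 + 7s^3 + 37s^2 + 175s + 300 factors as (s^2 + 25)(s + 3)(s + 4), giving poles at s = 5j, -5j, -3, -4.
Since the simple pole(s) at s = 5j, -5j lie on the jω-axis with none in the right half-plane, the system is marginally stable.

marginally stable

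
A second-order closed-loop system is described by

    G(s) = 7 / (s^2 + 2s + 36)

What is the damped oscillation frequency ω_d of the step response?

ω_d ≈ 5.916 rad/s

Comparing s^2 + 2s + 36 to s^2 + 2ζωₙs + ωₙ²: ωₙ = 6 rad/s and ζ = 2/(2·6) ≈ 0.1667.
ζωₙ = 2/2 = 1, so ω_d = ωₙ√(1−ζ²) = √(ωₙ² − (ζωₙ)²) = √(36 − 1²) = √35 ≈ 5.916 rad/s.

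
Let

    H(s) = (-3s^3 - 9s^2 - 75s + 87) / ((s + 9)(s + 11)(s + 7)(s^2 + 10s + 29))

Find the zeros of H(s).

Set the numerator to zero: -3s^3 - 9s^2 - 75s + 87 = 0, i.e. -3·(s^3 + 3s^2 + 25s - 29) = 0.
Factoring: (s^2 + 4s + 29)(s - 1) = 0.

s = -2 ± 5j, 1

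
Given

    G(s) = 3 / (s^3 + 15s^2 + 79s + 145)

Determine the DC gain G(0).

Set s = 0: G(0) = (3) / (145) = 3/145.

G(0) = 3/145 ≈ 0.02069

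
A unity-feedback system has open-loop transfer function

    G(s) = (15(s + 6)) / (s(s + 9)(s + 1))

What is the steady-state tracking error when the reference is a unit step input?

e_ss = 0

G(s) has one pole at the origin.
This is a Type 1 system; for a step input the steady-state error is zero.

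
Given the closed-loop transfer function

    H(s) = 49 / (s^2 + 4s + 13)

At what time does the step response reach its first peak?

Comparing s^2 + 4s + 13 to s^2 + 2ζωₙs + ωₙ²: ωₙ = √13 ≈ 3.606 rad/s and ζ = 4/(2·√13) ≈ 0.5547.
ζωₙ = 4/2 = 2, so ω_d = ωₙ√(1−ζ²) = √(ωₙ² − (ζωₙ)²) = √(13 − 2²) = √9 = 3 rad/s.
t_p = π/ω_d = π/3 ≈ 1.047 s.

t_p ≈ 1.047 s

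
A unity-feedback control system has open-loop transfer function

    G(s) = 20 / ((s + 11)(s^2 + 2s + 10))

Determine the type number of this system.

The denominator has no factor of s at the origin — no free integrator — so this is a Type 0 system.

Type 0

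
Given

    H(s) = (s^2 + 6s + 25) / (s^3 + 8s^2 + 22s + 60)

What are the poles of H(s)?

The poles are the roots of the denominator s^3 + 8s^2 + 22s + 60 = 0.
Trying s = -6: the polynomial evaluates to 0, so (s + 6) is a factor.
Dividing out leaves s^2 + 2s + 10 = 0.
The quadratic formula then gives s = -1 ± 3j.

s = -1 + 3j, -1 - 3j, -6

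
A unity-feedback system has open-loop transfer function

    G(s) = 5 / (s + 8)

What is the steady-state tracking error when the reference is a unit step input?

G(s) has no poles at the origin.
This is a Type 0 system. Kp = lim_{s→0} G(s) = 5/8.
e_ss = 1/(1 + Kp) = 1/(1 + 5/8) = 8/13 ≈ 0.6154.

e_ss = 0.6154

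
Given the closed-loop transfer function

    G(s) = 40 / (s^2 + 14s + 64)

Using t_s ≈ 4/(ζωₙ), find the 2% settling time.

t_s ≈ 0.5714 s

Comparing s^2 + 14s + 64 to s^2 + 2ζωₙs + ωₙ²: ωₙ = 8 rad/s and ζ = 14/(2·8) = 0.875.
ζωₙ = 14/2 = 7, so t_s ≈ 4/(ζωₙ) = 4/7 ≈ 0.5714 s.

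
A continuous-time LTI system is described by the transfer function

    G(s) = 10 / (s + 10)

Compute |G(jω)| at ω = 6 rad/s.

|G(j6)| ≈ 0.8575

Substitute s = j6: numerator = 10, denominator = 10 + j6.
|G(j6)| = |10| / |10 + j6| = 10 / 11.662 ≈ 0.8575.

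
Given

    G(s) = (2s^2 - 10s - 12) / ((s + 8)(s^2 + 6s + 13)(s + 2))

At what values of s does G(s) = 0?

s = -1, 6

Set the numerator to zero: 2s^2 - 10s - 12 = 0, i.e. 2·(s^2 - 5s - 6) = 0.
Factoring: (s + 1)(s - 6) = 0.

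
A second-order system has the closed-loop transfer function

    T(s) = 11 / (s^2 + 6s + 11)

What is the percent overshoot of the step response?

%OS ≈ 0.128%

Comparing s^2 + 6s + 11 to s^2 + 2ζωₙs + ωₙ²: ωₙ = √11 ≈ 3.317 rad/s and ζ = 6/(2·√11) ≈ 0.9045.
%OS = 100·exp(−πζ/√(1−ζ²)) = 100·exp(−π·0.9045/√(1−0.9045²)) ≈ 0.128%.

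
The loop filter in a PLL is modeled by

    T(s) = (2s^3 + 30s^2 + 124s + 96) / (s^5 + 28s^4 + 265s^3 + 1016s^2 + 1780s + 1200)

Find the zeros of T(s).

s = -1, -6, -8

Set the numerator to zero: 2s^3 + 30s^2 + 124s + 96 = 0, i.e. 2·(s^3 + 15s^2 + 62s + 48) = 0.
Factoring: (s + 1)(s + 6)(s + 8) = 0.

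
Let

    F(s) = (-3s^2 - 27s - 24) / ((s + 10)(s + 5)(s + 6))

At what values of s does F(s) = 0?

Set the numerator to zero: -3s^2 - 27s - 24 = 0, i.e. -3·(s^2 + 9s + 8) = 0.
Factoring: (s + 8)(s + 1) = 0.

s = -8, -1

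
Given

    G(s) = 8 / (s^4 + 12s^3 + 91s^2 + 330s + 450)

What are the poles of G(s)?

s = -3 ± 6j, -3 ± j

The poles are the roots of the denominator s^4 + 12s^3 + 91s^2 + 330s + 450 = 0.
No real roots exist; factor into two real quadratics: (s^2 + 6s + 45)(s^2 + 6s + 10) = 0.
Each quadratic gives a conjugate pair via the quadratic formula.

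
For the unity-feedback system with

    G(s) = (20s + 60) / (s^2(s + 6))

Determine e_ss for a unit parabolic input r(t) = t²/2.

G(s) has 2 poles at the origin.
This is a Type 2 system. Ka = lim_{s→0} s^2·G(s) = 60/6 = 10.
e_ss = 1/Ka = 1/(10) = 1/10 ≈ 0.1000.

e_ss = 0.1000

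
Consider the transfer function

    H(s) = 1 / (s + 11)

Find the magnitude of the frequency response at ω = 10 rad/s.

|H(j10)| ≈ 0.06727

Substitute s = j10: numerator = 1, denominator = 11 + j10.
|H(j10)| = |1| / |11 + j10| = 1 / 14.866 ≈ 0.06727.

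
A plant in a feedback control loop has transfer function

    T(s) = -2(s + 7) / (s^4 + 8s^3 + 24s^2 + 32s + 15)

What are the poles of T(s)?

s = -3, -2 ± j, -1

The poles are the roots of the denominator s^4 + 8s^3 + 24s^2 + 32s + 15 = 0.
Trying s = -3: the polynomial evaluates to 0, so (s + 3) is a factor.
Dividing out leaves s^3 + 5s^2 + 9s + 5 = 0.
This factors further as (s^2 + 4s + 5)(s + 1) = 0.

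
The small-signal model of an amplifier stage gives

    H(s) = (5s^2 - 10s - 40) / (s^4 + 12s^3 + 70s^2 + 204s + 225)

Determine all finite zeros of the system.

Set the numerator to zero: 5s^2 - 10s - 40 = 0, i.e. 5·(s^2 - 2s - 8) = 0.
Factoring: (s + 2)(s - 4) = 0.

s = -2, 4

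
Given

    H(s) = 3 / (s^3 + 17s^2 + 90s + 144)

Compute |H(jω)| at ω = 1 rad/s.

|H(j1)| ≈ 0.01934

Substitute s = j1: numerator = 3, denominator = 127 + j89.
|H(j1)| = |3| / |127 + j89| = 3 / 155.08 ≈ 0.01934.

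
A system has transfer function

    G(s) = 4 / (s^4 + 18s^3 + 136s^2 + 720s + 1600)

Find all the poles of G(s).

The poles are the roots of the denominator s^4 + 18s^3 + 136s^2 + 720s + 1600 = 0.
Trying s = -4: the polynomial evaluates to 0, so (s + 4) is a factor.
Dividing out leaves s^3 + 14s^2 + 80s + 400 = 0.
This factors further as (s^2 + 4s + 40)(s + 10) = 0.

s = -2 ± 6j, -4, -10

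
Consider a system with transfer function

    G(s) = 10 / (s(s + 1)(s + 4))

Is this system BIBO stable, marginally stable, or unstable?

marginally stable

The poles can be read from the denominator factors: s = 0, -1, -4.
Since the simple pole(s) at s = 0 lie on the jω-axis with none in the right half-plane, the system is marginally stable.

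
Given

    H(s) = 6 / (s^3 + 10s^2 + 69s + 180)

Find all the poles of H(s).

s = -3 ± 6j, -4

The poles are the roots of the denominator s^3 + 10s^2 + 69s + 180 = 0.
Trying s = -4: the polynomial evaluates to 0, so (s + 4) is a factor.
Dividing out leaves s^2 + 6s + 45 = 0.
The quadratic formula then gives s = -3 ± 6j.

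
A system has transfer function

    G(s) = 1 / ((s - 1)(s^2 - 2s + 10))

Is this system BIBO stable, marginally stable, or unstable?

unstable

The poles can be read from the denominator factors: s = 1, 1 + 3j, 1 - 3j.
Since the pole(s) at s = 1, 1 ± 3j lie in the right half-plane, the system is unstable.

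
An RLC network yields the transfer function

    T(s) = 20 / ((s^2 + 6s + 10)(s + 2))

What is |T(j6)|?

|T(j6)| ≈ 0.07121

Substitute s = j6: numerator = 20, denominator = -268 - j84.
|T(j6)| = |20| / |-268 - j84| = 20 / 280.86 ≈ 0.07121.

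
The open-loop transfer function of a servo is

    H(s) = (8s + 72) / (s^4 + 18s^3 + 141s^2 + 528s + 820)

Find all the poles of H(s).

The poles are the roots of the denominator s^4 + 18s^3 + 141s^2 + 528s + 820 = 0.
No real roots exist; factor into two real quadratics: (s^2 + 10s + 41)(s^2 + 8s + 20) = 0.
Each quadratic gives a conjugate pair via the quadratic formula.

s = -5 ± 4j, -4 ± 2j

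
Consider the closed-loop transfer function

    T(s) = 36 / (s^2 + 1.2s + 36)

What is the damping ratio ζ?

ζ = 0.1

Compare the denominator to the standard form s^2 + 2ζωₙs + ωₙ².
ωₙ² = 36, so ωₙ = 6 rad/s.
2ζωₙ = 1.2, so ζ = 1.2/(2·6) = 0.1.
With ζ = 0.1 the response is underdamped.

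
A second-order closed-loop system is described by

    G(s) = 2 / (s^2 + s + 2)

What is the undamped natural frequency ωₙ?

Compare the denominator to the standard form s^2 + 2ζωₙs + ωₙ².
ωₙ² = 2, so ωₙ = √2 ≈ 1.414 rad/s.

ωₙ ≈ 1.414 rad/s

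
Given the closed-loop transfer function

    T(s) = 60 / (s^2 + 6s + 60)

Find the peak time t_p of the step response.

t_p ≈ 0.4399 s

Comparing s^2 + 6s + 60 to s^2 + 2ζωₙs + ωₙ²: ωₙ = √60 ≈ 7.746 rad/s and ζ = 6/(2·√60) ≈ 0.3873.
ζωₙ = 6/2 = 3, so ω_d = ωₙ√(1−ζ²) = √(ωₙ² − (ζωₙ)²) = √(60 − 3²) = √51 ≈ 7.141 rad/s.
t_p = π/ω_d = π/7.141 ≈ 0.4399 s.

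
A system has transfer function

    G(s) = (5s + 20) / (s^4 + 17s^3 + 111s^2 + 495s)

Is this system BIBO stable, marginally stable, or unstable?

marginally stable

The denominator s^4 + 17s^3 + 111s^2 + 495s factors as s(s^2 + 6s + 45)(s + 11), giving poles at s = 0, -3 + 6j, -3 - 6j, -11.
Since the simple pole(s) at s = 0 lie on the jω-axis with none in the right half-plane, the system is marginally stable.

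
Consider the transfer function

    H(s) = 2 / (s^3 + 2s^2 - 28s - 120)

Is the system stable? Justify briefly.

unstable

The denominator s^3 + 2s^2 - 28s - 120 factors as (s^2 + 8s + 20)(s - 6), giving poles at s = -4 ± 2j, 6.
Since the pole(s) at s = 6 lie in the right half-plane, the system is unstable.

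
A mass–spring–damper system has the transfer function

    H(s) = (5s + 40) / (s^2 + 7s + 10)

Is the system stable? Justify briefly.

stable

The denominator s^2 + 7s + 10 factors as (s + 2)(s + 5), giving poles at s = -2, -5.
Since all poles lie strictly in the left half-plane, the system is stable.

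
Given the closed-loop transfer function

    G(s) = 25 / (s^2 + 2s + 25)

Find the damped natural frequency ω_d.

ω_d ≈ 4.899 rad/s

Comparing s^2 + 2s + 25 to s^2 + 2ζωₙs + ωₙ²: ωₙ = 5 rad/s and ζ = 2/(2·5) = 0.2.
ζωₙ = 2/2 = 1, so ω_d = ωₙ√(1−ζ²) = √(ωₙ² − (ζωₙ)²) = √(25 − 1²) = √24 ≈ 4.899 rad/s.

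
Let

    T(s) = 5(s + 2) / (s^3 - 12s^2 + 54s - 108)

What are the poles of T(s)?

The poles are the roots of the denominator s^3 - 12s^2 + 54s - 108 = 0.
Trying s = 6: the polynomial evaluates to 0, so (s - 6) is a factor.
Dividing out leaves s^2 - 6s + 18 = 0.
The quadratic formula then gives s = 3 ± 3j.

s = 3 + 3j, 3 - 3j, 6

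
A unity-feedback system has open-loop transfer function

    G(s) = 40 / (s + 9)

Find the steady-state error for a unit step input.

e_ss = 0.1837

G(s) has no poles at the origin.
This is a Type 0 system. Kp = lim_{s→0} G(s) = 40/9.
e_ss = 1/(1 + Kp) = 1/(1 + 40/9) = 9/49 ≈ 0.1837.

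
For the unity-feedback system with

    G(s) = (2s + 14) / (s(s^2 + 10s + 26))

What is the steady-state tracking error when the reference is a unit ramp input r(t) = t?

e_ss = 1.857

G(s) has one pole at the origin.
This is a Type 1 system. Kv = lim_{s→0} s·G(s) = 14/26 = 7/13.
e_ss = 1/Kv = 1/(7/13) = 13/7 ≈ 1.857.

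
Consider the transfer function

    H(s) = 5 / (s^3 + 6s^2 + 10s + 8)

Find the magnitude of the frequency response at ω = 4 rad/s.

|H(j4)| ≈ 0.05482

Substitute s = j4: numerator = 5, denominator = -88 - j24.
|H(j4)| = |5| / |-88 - j24| = 5 / 91.214 ≈ 0.05482.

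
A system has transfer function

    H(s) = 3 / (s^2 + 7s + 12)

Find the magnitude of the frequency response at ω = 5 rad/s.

Substitute s = j5: numerator = 3, denominator = -13 + j35.
|H(j5)| = |3| / |-13 + j35| = 3 / 37.336 ≈ 0.08035.

|H(j5)| ≈ 0.08035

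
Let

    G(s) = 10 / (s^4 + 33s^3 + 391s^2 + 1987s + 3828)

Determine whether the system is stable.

stable

The denominator s^4 + 33s^3 + 391s^2 + 1987s + 3828 factors as (s^2 + 10s + 29)(s + 12)(s + 11), giving poles at s = -5 ± 2j, -12, -11.
Since all poles lie strictly in the left half-plane, the system is stable.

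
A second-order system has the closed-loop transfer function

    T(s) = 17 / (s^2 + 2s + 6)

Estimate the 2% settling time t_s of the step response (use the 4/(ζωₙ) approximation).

t_s ≈ 4 s

Comparing s^2 + 2s + 6 to s^2 + 2ζωₙs + ωₙ²: ωₙ = √6 ≈ 2.449 rad/s and ζ = 2/(2·√6) ≈ 0.4082.
ζωₙ = 2/2 = 1, so t_s ≈ 4/(ζωₙ) = 4/1 = 4 s.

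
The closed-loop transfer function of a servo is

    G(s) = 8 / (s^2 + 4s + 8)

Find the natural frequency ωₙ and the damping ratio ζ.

ωₙ ≈ 2.828 rad/s, ζ ≈ 0.7071

Compare the denominator to the standard form s^2 + 2ζωₙs + ωₙ².
ωₙ² = 8, so ωₙ = √8 ≈ 2.828 rad/s.
2ζωₙ = 4, so ζ = 4/(2·√8) ≈ 0.7071.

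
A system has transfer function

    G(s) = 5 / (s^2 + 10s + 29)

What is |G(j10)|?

|G(j10)| ≈ 0.04077

Substitute s = j10: numerator = 5, denominator = -71 + j100.
|G(j10)| = |5| / |-71 + j100| = 5 / 122.64 ≈ 0.04077.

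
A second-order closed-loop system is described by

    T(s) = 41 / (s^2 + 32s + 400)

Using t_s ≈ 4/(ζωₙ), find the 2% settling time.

t_s ≈ 0.2500 s

Comparing s^2 + 32s + 400 to s^2 + 2ζωₙs + ωₙ²: ωₙ = 20 rad/s and ζ = 32/(2·20) = 0.8.
ζωₙ = 32/2 = 16, so t_s ≈ 4/(ζωₙ) = 4/16 = 0.2500 s.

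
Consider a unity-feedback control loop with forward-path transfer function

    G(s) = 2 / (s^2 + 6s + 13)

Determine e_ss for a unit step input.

G(s) has no poles at the origin.
This is a Type 0 system. Kp = lim_{s→0} G(s) = 2/13.
e_ss = 1/(1 + Kp) = 1/(1 + 2/13) = 13/15 ≈ 0.8667.

e_ss = 0.8667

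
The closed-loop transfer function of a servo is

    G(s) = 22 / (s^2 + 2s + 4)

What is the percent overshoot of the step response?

Comparing s^2 + 2s + 4 to s^2 + 2ζωₙs + ωₙ²: ωₙ = 2 rad/s and ζ = 2/(2·2) = 0.5.
%OS = 100·exp(−πζ/√(1−ζ²)) = 100·exp(−π·0.5/√(1−0.5²)) ≈ 16.3%.

%OS ≈ 16.3%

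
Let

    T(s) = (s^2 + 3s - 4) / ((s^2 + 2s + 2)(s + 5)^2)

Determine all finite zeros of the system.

Set the numerator to zero: s^2 + 3s - 4 = 0.
Factoring: (s - 1)(s + 4) = 0.

s = 1, -4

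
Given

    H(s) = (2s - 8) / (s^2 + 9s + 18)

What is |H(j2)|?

Substitute s = j2: numerator = -8 + j4, denominator = 14 + j18.
|H(j2)| = |-8 + j4| / |14 + j18| = 8.9443 / 22.804 ≈ 0.3922.

|H(j2)| ≈ 0.3922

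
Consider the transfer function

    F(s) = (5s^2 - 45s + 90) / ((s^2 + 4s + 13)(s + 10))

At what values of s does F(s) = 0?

s = 6, 3

Set the numerator to zero: 5s^2 - 45s + 90 = 0, i.e. 5·(s^2 - 9s + 18) = 0.
Factoring: (s - 6)(s - 3) = 0.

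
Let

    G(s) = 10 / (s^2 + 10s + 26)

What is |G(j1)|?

|G(j1)| ≈ 0.3714

Substitute s = j1: numerator = 10, denominator = 25 + j10.
|G(j1)| = |10| / |25 + j10| = 10 / 26.926 ≈ 0.3714.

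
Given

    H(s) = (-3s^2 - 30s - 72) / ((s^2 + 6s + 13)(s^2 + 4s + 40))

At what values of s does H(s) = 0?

s = -6, -4

Set the numerator to zero: -3s^2 - 30s - 72 = 0, i.e. -3·(s^2 + 10s + 24) = 0.
Factoring: (s + 6)(s + 4) = 0.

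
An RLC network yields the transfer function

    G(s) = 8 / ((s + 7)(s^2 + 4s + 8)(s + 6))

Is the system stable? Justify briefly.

The poles can be read from the denominator factors: s = -7, -2 ± 2j, -6.
Since all poles lie strictly in the left half-plane, the system is stable.

stable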